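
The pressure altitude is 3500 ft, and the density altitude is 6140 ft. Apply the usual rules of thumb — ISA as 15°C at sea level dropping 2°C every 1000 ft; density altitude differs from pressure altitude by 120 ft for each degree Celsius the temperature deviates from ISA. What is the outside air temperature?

Density altitude − pressure altitude = 6140 − 3500 = +2640 ft.
At 120 ft/°C that is an ISA deviation of 2640/120 = +22°C.
ISA temperature at 3500 ft = 15 − 2 × (3500/1000) = 8°C.
OAT = ISA + deviation = 8 + (+22) = 30°C.

30°C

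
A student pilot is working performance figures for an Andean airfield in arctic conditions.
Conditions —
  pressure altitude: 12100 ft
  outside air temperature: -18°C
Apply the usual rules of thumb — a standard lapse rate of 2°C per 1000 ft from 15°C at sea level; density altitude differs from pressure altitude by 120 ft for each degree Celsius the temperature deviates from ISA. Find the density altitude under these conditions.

11044 ft

ISA temperature at 12100 ft = 15 − 2 × (12100/1000) = -9.2°C.
ISA deviation = -18 − (-9.2) = -8.8°C.
Density altitude = 12100 + 120 × (-8.8) = 12100 + (-1056) = 11044 ft.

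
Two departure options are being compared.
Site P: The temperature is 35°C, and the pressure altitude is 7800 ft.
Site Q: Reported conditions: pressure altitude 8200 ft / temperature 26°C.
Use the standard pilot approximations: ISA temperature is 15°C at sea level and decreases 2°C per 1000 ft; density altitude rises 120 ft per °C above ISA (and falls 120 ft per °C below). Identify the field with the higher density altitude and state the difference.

Site P: ISA temp = -0.6°C, deviation +35.6°C, DA = 7800 + 120 × 35.6 = 12072 ft.
Site Q: ISA temp = -1.4°C, deviation +27.4°C, DA = 8200 + 120 × 27.4 = 11488 ft.
Site P is higher by 12072 − 11488 = 584 ft.

Site P by 584 ft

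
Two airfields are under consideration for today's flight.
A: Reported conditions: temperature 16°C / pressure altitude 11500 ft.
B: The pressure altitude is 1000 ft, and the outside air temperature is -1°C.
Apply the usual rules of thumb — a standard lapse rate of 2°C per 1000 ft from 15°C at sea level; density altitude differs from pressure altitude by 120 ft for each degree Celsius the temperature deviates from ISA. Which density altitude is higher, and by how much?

A: ISA temp = -8°C, deviation +24°C, DA = 11500 + 120 × 24 = 14380 ft.
B: ISA temp = 13°C, deviation -14°C, DA = 1000 + 120 × (-14) = -680 ft.
A is higher by 14380 − (-680) = 15060 ft.

A by 15060 ft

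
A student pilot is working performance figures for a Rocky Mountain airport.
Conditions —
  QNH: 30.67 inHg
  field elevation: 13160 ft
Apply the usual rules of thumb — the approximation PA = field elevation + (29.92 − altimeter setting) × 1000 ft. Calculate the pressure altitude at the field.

Pressure correction = (29.92 − 30.67) × 1000 = -750 ft.
Pressure altitude = 13160 + (-750) = 12410 ft.

12410 ft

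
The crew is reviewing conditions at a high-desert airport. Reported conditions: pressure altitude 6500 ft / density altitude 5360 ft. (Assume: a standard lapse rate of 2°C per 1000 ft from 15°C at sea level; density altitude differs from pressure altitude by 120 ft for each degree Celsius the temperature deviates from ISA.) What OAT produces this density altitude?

-7.5°C

Density altitude − pressure altitude = 5360 − 6500 = -1140 ft.
At 120 ft/°C that is an ISA deviation of -1140/120 = -9.5°C.
ISA temperature at 6500 ft = 15 − 2 × (6500/1000) = 2°C.
OAT = ISA + deviation = 2 + (-9.5) = -7.5°C.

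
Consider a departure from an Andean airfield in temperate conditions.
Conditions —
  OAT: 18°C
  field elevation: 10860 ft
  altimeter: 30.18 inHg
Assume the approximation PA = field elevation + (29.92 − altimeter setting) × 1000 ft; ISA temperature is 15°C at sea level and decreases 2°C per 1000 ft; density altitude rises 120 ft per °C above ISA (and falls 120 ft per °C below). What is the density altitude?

Pressure altitude = 10860 + (29.92 − 30.18) × 1000 = 10860 + (-260) = 10600 ft.
ISA temperature at 10600 ft = 15 − 2 × (10600/1000) = -6.2°C.
ISA deviation = 18 − (-6.2) = +24.2°C.
Density altitude = 10600 + 120 × (24.2) = 13504 ft.

13504 ft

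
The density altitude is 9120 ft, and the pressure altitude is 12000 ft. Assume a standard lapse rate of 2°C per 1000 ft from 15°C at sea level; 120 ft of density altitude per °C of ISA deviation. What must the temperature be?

Density altitude − pressure altitude = 9120 − 12000 = -2880 ft.
At 120 ft/°C that is an ISA deviation of -2880/120 = -24°C.
ISA temperature at 12000 ft = 15 − 2 × (12000/1000) = -9°C.
OAT = ISA + deviation = -9 + (-24) = -33°C.

-33°C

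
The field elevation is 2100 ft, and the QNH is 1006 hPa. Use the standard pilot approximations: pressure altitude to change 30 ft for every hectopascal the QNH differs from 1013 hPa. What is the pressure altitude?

2310 ft

Pressure correction = (1013 − 1006) × 30 = +210 ft.
Pressure altitude = 2100 + (+210) = 2310 ft.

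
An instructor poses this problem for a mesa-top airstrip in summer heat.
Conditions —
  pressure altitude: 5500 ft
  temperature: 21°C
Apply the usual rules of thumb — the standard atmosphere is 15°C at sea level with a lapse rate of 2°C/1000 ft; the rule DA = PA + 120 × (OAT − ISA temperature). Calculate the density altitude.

ISA temperature at 5500 ft = 15 − 2 × (5500/1000) = 4°C.
ISA deviation = 21 − 4 = +17°C.
Density altitude = 5500 + 120 × (17) = 5500 + (+2040) = 7540 ft.

7540 ft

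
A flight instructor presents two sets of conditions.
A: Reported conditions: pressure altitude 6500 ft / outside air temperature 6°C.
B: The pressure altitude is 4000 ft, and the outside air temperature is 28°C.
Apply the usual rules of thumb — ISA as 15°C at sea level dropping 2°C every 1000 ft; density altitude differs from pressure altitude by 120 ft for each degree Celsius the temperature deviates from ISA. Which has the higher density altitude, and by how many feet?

A: ISA temp = 2°C, deviation +4°C, DA = 6500 + 120 × 4 = 6980 ft.
B: ISA temp = 7°C, deviation +21°C, DA = 4000 + 120 × 21 = 6520 ft.
A is higher by 6980 − 6520 = 460 ft.

A by 460 ft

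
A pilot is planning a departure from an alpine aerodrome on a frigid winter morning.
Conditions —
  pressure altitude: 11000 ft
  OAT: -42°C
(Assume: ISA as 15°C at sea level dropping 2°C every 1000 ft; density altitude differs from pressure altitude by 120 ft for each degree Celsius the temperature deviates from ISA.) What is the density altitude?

6800 ft

ISA temperature at 11000 ft = 15 − 2 × (11000/1000) = -7°C.
ISA deviation = -42 − (-7) = -35°C.
Density altitude = 11000 + 120 × (-35) = 11000 + (-4200) = 6800 ft.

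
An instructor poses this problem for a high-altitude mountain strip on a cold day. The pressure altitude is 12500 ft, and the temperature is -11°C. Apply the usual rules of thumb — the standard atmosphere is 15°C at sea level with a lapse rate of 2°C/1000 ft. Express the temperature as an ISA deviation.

ISA-1°C

ISA temperature at 12500 ft = 15 − 2 × (12500/1000) = -10°C.
Deviation = OAT − ISA = -11 − (-10) = -1°C.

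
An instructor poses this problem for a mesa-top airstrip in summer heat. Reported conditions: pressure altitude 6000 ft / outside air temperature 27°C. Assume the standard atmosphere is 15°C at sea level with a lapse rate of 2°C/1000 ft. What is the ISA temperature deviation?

ISA+24°C

ISA temperature at 6000 ft = 15 − 2 × (6000/1000) = 3°C.
Deviation = OAT − ISA = 27 − 3 = +24°C.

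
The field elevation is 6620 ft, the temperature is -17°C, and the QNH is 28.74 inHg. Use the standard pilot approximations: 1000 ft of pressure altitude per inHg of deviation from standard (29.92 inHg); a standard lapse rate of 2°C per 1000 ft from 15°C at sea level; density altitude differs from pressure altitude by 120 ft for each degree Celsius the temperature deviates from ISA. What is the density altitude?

Pressure altitude = 6620 + (29.92 − 28.74) × 1000 = 6620 + (+1180) = 7800 ft.
ISA temperature at 7800 ft = 15 − 2 × (7800/1000) = -0.6°C.
ISA deviation = -17 − (-0.6) = -16.4°C.
Density altitude = 7800 + 120 × (-16.4) = 5832 ft.

5832 ft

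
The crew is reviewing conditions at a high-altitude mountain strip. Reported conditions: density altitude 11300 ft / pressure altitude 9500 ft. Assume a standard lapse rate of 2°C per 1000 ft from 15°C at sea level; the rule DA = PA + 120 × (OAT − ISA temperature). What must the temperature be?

11°C

Density altitude − pressure altitude = 11300 − 9500 = +1800 ft.
At 120 ft/°C that is an ISA deviation of 1800/120 = +15°C.
ISA temperature at 9500 ft = 15 − 2 × (9500/1000) = -4°C.
OAT = ISA + deviation = -4 + (+15) = 11°C.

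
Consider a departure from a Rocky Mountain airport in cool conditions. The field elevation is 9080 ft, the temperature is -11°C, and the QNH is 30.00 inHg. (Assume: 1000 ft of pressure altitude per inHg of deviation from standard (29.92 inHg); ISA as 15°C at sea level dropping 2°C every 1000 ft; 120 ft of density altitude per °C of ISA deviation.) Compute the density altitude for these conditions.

Pressure altitude = 9080 + (29.92 − 30.00) × 1000 = 9080 + (-80) = 9000 ft.
ISA temperature at 9000 ft = 15 − 2 × (9000/1000) = -3°C.
ISA deviation = -11 − (-3) = -8°C.
Density altitude = 9000 + 120 × (-8) = 8040 ft.

8040 ft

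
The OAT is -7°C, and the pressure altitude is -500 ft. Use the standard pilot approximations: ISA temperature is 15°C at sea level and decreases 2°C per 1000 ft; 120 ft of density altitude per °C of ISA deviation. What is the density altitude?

-3260 ft

ISA temperature at -500 ft = 15 − 2 × (-500/1000) = 16°C.
ISA deviation = -7 − 16 = -23°C.
Density altitude = -500 + 120 × (-23) = -500 + (-2760) = -3260 ft.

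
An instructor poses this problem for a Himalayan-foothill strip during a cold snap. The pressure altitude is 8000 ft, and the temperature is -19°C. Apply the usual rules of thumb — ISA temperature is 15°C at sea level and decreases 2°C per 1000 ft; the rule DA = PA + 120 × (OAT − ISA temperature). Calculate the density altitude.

5840 ft

ISA temperature at 8000 ft = 15 − 2 × (8000/1000) = -1°C.
ISA deviation = -19 − (-1) = -18°C.
Density altitude = 8000 + 120 × (-18) = 8000 + (-2160) = 5840 ft.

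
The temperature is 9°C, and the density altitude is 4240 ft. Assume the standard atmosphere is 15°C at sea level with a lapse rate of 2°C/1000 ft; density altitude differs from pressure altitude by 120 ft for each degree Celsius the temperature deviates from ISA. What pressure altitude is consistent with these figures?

4000 ft

DA = PA + 120 × (OAT − (15 − 2·PA/1000)) = PA + 120·OAT − 1800 + 0.24·PA = 1.24·PA + 120·OAT − 1800.
So 1.24·PA = 4240 − 120 × 9 + 1800 = 4960.
PA = 4960 / 1.24 = 4000 ft.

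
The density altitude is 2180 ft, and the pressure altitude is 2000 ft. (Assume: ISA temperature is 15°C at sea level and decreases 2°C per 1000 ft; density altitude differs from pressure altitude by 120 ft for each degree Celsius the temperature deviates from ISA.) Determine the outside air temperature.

12.5°C

Density altitude − pressure altitude = 2180 − 2000 = +180 ft.
At 120 ft/°C that is an ISA deviation of 180/120 = +1.5°C.
ISA temperature at 2000 ft = 15 − 2 × (2000/1000) = 11°C.
OAT = ISA + deviation = 11 + (+1.5) = 12.5°C.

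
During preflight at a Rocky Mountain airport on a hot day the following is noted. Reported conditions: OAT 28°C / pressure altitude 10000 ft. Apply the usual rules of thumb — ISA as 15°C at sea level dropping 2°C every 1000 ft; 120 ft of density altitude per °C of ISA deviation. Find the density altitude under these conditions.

13960 ft

ISA temperature at 10000 ft = 15 − 2 × (10000/1000) = -5°C.
ISA deviation = 28 − (-5) = +33°C.
Density altitude = 10000 + 120 × (33) = 10000 + (+3960) = 13960 ft.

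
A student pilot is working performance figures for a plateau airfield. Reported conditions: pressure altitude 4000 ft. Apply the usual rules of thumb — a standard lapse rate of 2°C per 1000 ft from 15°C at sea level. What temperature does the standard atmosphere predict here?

7°C

ISA temperature = 15 − 2 × (4000/1000) = 15 − 8 = 7°C.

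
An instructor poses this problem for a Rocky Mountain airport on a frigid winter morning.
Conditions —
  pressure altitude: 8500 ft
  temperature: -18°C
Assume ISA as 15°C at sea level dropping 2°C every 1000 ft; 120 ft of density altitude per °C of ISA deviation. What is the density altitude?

ISA temperature at 8500 ft = 15 − 2 × (8500/1000) = -2°C.
ISA deviation = -18 − (-2) = -16°C.
Density altitude = 8500 + 120 × (-16) = 8500 + (-1920) = 6580 ft.

6580 ft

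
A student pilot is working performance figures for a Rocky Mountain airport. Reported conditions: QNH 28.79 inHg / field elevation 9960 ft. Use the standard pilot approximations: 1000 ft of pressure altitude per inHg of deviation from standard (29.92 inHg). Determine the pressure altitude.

11090 ft

Pressure correction = (29.92 − 28.79) × 1000 = +1130 ft.
Pressure altitude = 9960 + (+1130) = 11090 ft.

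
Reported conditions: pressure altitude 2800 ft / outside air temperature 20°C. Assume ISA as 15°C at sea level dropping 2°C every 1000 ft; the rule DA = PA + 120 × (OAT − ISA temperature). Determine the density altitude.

4072 ft

ISA temperature at 2800 ft = 15 − 2 × (2800/1000) = 9.4°C.
ISA deviation = 20 − 9.4 = +10.6°C.
Density altitude = 2800 + 120 × (10.6) = 2800 + (+1272) = 4072 ft.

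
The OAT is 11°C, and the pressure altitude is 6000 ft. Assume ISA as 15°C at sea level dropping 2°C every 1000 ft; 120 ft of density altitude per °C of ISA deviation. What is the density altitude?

ISA temperature at 6000 ft = 15 − 2 × (6000/1000) = 3°C.
ISA deviation = 11 − 3 = +8°C.
Density altitude = 6000 + 120 × (8) = 6000 + (+960) = 6960 ft.

6960 ft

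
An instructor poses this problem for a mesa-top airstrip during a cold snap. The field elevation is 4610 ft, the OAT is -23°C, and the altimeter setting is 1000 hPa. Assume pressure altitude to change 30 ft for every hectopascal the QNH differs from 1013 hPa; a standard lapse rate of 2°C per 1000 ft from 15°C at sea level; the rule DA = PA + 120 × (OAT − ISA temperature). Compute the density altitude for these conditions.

1640 ft

Pressure altitude = 4610 + (1013 − 1000) × 30 = 4610 + (+390) = 5000 ft.
ISA temperature at 5000 ft = 15 − 2 × (5000/1000) = 5°C.
ISA deviation = -23 − 5 = -28°C.
Density altitude = 5000 + 120 × (-28) = 1640 ft.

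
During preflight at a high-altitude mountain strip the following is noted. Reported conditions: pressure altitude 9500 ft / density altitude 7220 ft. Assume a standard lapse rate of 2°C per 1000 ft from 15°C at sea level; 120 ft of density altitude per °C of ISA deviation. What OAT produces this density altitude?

-23°C

Density altitude − pressure altitude = 7220 − 9500 = -2280 ft.
At 120 ft/°C that is an ISA deviation of -2280/120 = -19°C.
ISA temperature at 9500 ft = 15 − 2 × (9500/1000) = -4°C.
OAT = ISA + deviation = -4 + (-19) = -23°C.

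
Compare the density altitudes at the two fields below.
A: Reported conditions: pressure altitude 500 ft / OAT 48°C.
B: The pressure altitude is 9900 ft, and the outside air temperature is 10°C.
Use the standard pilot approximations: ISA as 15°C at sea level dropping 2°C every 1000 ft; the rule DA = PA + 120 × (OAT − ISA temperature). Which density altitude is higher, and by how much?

B by 7096 ft

A: ISA temp = 14°C, deviation +34°C, DA = 500 + 120 × 34 = 4580 ft.
B: ISA temp = -4.8°C, deviation +14.8°C, DA = 9900 + 120 × 14.8 = 11676 ft.
B is higher by 11676 − 4580 = 7096 ft.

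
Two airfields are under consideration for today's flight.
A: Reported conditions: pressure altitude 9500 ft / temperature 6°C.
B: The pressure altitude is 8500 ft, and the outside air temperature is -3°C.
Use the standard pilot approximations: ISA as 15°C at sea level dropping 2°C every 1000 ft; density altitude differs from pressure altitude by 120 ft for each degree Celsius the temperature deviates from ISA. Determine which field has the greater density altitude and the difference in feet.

A: ISA temp = -4°C, deviation +10°C, DA = 9500 + 120 × 10 = 10700 ft.
B: ISA temp = -2°C, deviation -1°C, DA = 8500 + 120 × (-1) = 8380 ft.
A is higher by 10700 − 8380 = 2320 ft.

A by 2320 ft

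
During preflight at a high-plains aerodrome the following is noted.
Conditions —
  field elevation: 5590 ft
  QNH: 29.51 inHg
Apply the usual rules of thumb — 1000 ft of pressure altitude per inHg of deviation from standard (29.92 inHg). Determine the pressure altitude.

Pressure correction = (29.92 − 29.51) × 1000 = +410 ft.
Pressure altitude = 5590 + (+410) = 6000 ft.

6000 ft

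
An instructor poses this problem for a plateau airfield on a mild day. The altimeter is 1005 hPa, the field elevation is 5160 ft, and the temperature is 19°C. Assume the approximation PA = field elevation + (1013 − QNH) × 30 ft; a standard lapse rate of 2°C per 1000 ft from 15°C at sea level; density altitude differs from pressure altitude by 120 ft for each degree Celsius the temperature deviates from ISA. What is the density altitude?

7176 ft

Pressure altitude = 5160 + (1013 − 1005) × 30 = 5160 + (+240) = 5400 ft.
ISA temperature at 5400 ft = 15 − 2 × (5400/1000) = 4.2°C.
ISA deviation = 19 − 4.2 = +14.8°C.
Density altitude = 5400 + 120 × (14.8) = 7176 ft.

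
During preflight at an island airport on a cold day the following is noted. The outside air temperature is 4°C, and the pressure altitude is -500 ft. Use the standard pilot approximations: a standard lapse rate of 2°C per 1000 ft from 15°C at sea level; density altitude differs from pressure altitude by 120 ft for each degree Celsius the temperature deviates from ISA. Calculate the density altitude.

-1940 ft

ISA temperature at -500 ft = 15 − 2 × (-500/1000) = 16°C.
ISA deviation = 4 − 16 = -12°C.
Density altitude = -500 + 120 × (-12) = -500 + (-1440) = -1940 ft.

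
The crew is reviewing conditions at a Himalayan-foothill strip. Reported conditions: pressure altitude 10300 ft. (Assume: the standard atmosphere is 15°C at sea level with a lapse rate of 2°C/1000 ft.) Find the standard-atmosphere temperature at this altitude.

-5.6°C

ISA temperature = 15 − 2 × (10300/1000) = 15 − 20.6 = -5.6°C.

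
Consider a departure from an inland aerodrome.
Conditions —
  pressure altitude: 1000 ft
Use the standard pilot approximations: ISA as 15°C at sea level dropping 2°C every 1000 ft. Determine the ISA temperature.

ISA temperature = 15 − 2 × (1000/1000) = 15 − 2 = 13°C.

13°C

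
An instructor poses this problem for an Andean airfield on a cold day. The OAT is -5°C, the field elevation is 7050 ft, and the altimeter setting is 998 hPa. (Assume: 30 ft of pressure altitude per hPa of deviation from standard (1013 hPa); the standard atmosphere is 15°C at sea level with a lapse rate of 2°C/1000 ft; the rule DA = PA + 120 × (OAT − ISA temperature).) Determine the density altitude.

Pressure altitude = 7050 + (1013 − 998) × 30 = 7050 + (+450) = 7500 ft.
ISA temperature at 7500 ft = 15 − 2 × (7500/1000) = 0°C.
ISA deviation = -5 − 0 = -5°C.
Density altitude = 7500 + 120 × (-5) = 6900 ft.

6900 ft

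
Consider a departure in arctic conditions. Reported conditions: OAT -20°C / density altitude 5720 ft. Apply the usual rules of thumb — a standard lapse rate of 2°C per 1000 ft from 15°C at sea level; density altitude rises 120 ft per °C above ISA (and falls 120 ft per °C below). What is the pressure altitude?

8000 ft

DA = PA + 120 × (OAT − (15 − 2·PA/1000)) = PA + 120·OAT − 1800 + 0.24·PA = 1.24·PA + 120·OAT − 1800.
So 1.24·PA = 5720 − 120 × (-20) + 1800 = 9920.
PA = 9920 / 1.24 = 8000 ft.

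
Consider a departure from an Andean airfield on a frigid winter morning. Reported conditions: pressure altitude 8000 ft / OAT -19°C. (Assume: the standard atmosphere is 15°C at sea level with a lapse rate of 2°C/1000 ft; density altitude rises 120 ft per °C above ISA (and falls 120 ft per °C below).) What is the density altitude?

5840 ft

ISA temperature at 8000 ft = 15 − 2 × (8000/1000) = -1°C.
ISA deviation = -19 − (-1) = -18°C.
Density altitude = 8000 + 120 × (-18) = 8000 + (-2160) = 5840 ft.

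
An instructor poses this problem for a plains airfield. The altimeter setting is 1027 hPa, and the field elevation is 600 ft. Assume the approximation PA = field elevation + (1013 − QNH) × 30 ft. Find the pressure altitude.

Pressure correction = (1013 − 1027) × 30 = -420 ft.
Pressure altitude = 600 + (-420) = 180 ft.

180 ft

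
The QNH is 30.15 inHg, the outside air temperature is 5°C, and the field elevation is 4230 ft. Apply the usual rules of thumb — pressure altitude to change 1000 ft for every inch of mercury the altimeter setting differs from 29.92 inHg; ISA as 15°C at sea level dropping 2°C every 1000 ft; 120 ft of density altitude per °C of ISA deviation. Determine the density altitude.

Pressure altitude = 4230 + (29.92 − 30.15) × 1000 = 4230 + (-230) = 4000 ft.
ISA temperature at 4000 ft = 15 − 2 × (4000/1000) = 7°C.
ISA deviation = 5 − 7 = -2°C.
Density altitude = 4000 + 120 × (-2) = 3760 ft.

3760 ft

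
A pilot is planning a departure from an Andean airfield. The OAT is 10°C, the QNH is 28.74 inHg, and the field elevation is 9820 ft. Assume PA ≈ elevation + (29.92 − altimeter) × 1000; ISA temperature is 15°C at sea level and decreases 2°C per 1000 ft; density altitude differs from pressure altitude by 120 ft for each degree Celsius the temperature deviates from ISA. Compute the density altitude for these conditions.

Pressure altitude = 9820 + (29.92 − 28.74) × 1000 = 9820 + (+1180) = 11000 ft.
ISA temperature at 11000 ft = 15 − 2 × (11000/1000) = -7°C.
ISA deviation = 10 − (-7) = +17°C.
Density altitude = 11000 + 120 × (17) = 13040 ft.

13040 ft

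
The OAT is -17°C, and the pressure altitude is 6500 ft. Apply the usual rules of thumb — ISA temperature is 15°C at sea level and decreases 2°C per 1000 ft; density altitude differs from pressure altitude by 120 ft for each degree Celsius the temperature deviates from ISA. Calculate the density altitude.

4220 ft

ISA temperature at 6500 ft = 15 − 2 × (6500/1000) = 2°C.
ISA deviation = -17 − 2 = -19°C.
Density altitude = 6500 + 120 × (-19) = 6500 + (-2280) = 4220 ft.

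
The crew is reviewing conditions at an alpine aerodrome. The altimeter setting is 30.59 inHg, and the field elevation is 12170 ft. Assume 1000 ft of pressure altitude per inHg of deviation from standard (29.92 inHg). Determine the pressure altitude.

11500 ft

Pressure correction = (29.92 − 30.59) × 1000 = -670 ft.
Pressure altitude = 12170 + (-670) = 11500 ft.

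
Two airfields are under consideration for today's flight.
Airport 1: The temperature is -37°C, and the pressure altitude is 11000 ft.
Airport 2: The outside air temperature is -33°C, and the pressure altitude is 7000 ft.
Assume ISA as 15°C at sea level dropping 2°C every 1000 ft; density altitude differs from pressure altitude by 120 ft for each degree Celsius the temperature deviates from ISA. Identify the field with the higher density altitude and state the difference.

Airport 1: ISA temp = -7°C, deviation -30°C, DA = 11000 + 120 × (-30) = 7400 ft.
Airport 2: ISA temp = 1°C, deviation -34°C, DA = 7000 + 120 × (-34) = 2920 ft.
Airport 1 is higher by 7400 − 2920 = 4480 ft.

Airport 1 by 4480 ft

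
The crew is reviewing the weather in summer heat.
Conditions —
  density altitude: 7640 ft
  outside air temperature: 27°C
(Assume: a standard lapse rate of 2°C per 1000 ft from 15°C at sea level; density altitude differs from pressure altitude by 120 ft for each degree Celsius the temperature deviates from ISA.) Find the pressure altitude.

DA = PA + 120 × (OAT − (15 − 2·PA/1000)) = PA + 120·OAT − 1800 + 0.24·PA = 1.24·PA + 120·OAT − 1800.
So 1.24·PA = 7640 − 120 × 27 + 1800 = 6200.
PA = 6200 / 1.24 = 5000 ft.

5000 ft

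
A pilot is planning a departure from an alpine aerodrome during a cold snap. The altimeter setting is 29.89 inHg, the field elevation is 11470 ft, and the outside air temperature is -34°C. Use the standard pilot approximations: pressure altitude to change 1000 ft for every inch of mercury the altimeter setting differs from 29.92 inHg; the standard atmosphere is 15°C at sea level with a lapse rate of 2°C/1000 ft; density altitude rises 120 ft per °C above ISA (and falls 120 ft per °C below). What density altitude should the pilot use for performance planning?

8380 ft

Pressure altitude = 11470 + (29.92 − 29.89) × 1000 = 11470 + (+30) = 11500 ft.
ISA temperature at 11500 ft = 15 − 2 × (11500/1000) = -8°C.
ISA deviation = -34 − (-8) = -26°C.
Density altitude = 11500 + 120 × (-26) = 8380 ft.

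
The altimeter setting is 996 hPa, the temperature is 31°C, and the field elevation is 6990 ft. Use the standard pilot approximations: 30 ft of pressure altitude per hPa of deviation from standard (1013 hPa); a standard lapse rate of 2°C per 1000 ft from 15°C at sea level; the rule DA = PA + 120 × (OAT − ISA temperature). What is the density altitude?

11220 ft

Pressure altitude = 6990 + (1013 − 996) × 30 = 6990 + (+510) = 7500 ft.
ISA temperature at 7500 ft = 15 − 2 × (7500/1000) = 0°C.
ISA deviation = 31 − 0 = +31°C.
Density altitude = 7500 + 120 × (31) = 11220 ft.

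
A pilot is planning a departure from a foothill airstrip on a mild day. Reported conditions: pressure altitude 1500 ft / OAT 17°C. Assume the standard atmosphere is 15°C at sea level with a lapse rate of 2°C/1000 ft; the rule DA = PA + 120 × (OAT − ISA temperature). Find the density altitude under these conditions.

2100 ft

ISA temperature at 1500 ft = 15 − 2 × (1500/1000) = 12°C.
ISA deviation = 17 − 12 = +5°C.
Density altitude = 1500 + 120 × (5) = 1500 + (+600) = 2100 ft.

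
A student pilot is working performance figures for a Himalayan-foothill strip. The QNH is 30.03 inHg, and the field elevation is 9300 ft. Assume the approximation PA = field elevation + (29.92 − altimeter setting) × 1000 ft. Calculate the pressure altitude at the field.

9190 ft

Pressure correction = (29.92 − 30.03) × 1000 = -110 ft.
Pressure altitude = 9300 + (-110) = 9190 ft.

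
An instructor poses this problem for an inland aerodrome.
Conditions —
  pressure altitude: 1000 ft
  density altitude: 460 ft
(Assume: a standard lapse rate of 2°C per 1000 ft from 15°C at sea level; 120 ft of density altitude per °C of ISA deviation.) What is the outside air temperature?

Density altitude − pressure altitude = 460 − 1000 = -540 ft.
At 120 ft/°C that is an ISA deviation of -540/120 = -4.5°C.
ISA temperature at 1000 ft = 15 − 2 × (1000/1000) = 13°C.
OAT = ISA + deviation = 13 + (-4.5) = 8.5°C.

8.5°C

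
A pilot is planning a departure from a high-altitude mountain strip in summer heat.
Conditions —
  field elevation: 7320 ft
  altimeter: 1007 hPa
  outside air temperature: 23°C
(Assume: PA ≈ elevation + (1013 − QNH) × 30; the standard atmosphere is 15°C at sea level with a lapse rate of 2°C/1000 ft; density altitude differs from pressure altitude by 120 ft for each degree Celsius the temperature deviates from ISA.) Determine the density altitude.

10260 ft

Pressure altitude = 7320 + (1013 − 1007) × 30 = 7320 + (+180) = 7500 ft.
ISA temperature at 7500 ft = 15 − 2 × (7500/1000) = 0°C.
ISA deviation = 23 − 0 = +23°C.
Density altitude = 7500 + 120 × (23) = 10260 ft.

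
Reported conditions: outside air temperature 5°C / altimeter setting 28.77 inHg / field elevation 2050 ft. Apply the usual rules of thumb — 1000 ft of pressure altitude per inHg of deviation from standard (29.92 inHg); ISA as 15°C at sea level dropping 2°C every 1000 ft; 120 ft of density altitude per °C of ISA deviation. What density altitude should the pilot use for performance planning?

2768 ft

Pressure altitude = 2050 + (29.92 − 28.77) × 1000 = 2050 + (+1150) = 3200 ft.
ISA temperature at 3200 ft = 15 − 2 × (3200/1000) = 8.6°C.
ISA deviation = 5 − 8.6 = -3.6°C.
Density altitude = 3200 + 120 × (-3.6) = 2768 ft.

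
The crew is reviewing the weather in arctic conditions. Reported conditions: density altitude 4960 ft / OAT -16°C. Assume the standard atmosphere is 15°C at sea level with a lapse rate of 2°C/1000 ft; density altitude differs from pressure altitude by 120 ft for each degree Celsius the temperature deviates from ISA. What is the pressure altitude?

7000 ft

DA = PA + 120 × (OAT − (15 − 2·PA/1000)) = PA + 120·OAT − 1800 + 0.24·PA = 1.24·PA + 120·OAT − 1800.
So 1.24·PA = 4960 − 120 × (-16) + 1800 = 8680.
PA = 8680 / 1.24 = 7000 ft.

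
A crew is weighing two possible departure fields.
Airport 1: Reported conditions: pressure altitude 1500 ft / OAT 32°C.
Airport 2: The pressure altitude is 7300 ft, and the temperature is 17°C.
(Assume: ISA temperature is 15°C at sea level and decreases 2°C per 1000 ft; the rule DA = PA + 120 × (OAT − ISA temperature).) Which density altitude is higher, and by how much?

Airport 2 by 5392 ft

Airport 1: ISA temp = 12°C, deviation +20°C, DA = 1500 + 120 × 20 = 3900 ft.
Airport 2: ISA temp = 0.4°C, deviation +16.6°C, DA = 7300 + 120 × 16.6 = 9292 ft.
Airport 2 is higher by 9292 − 3900 = 5392 ft.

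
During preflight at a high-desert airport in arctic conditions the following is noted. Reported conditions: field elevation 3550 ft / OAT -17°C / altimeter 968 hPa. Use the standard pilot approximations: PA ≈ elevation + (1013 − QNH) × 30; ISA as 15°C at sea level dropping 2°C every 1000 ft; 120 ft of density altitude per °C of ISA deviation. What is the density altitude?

Pressure altitude = 3550 + (1013 − 968) × 30 = 3550 + (+1350) = 4900 ft.
ISA temperature at 4900 ft = 15 − 2 × (4900/1000) = 5.2°C.
ISA deviation = -17 − 5.2 = -22.2°C.
Density altitude = 4900 + 120 × (-22.2) = 2236 ft.

2236 ft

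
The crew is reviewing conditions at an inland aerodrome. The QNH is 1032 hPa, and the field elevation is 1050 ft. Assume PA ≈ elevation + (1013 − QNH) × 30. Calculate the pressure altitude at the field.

480 ft

Pressure correction = (1013 − 1032) × 30 = -570 ft.
Pressure altitude = 1050 + (-570) = 480 ft.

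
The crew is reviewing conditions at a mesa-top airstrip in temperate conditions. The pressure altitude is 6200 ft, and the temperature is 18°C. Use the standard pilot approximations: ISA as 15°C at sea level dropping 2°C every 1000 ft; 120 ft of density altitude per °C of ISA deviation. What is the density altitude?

ISA temperature at 6200 ft = 15 − 2 × (6200/1000) = 2.6°C.
ISA deviation = 18 − 2.6 = +15.4°C.
Density altitude = 6200 + 120 × (15.4) = 6200 + (+1848) = 8048 ft.

8048 ft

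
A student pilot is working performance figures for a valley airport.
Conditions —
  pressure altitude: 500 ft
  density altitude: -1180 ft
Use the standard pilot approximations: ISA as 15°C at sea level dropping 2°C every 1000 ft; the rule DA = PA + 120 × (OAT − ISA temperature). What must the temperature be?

0°C

Density altitude − pressure altitude = -1180 − 500 = -1680 ft.
At 120 ft/°C that is an ISA deviation of -1680/120 = -14°C.
ISA temperature at 500 ft = 15 − 2 × (500/1000) = 14°C.
OAT = ISA + deviation = 14 + (-14) = 0°C.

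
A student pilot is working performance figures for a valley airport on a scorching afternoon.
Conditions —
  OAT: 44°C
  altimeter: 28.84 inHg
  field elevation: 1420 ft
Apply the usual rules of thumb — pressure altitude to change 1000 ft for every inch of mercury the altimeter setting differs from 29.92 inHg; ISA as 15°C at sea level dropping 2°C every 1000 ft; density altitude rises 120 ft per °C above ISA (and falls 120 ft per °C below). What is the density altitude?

6580 ft

Pressure altitude = 1420 + (29.92 − 28.84) × 1000 = 1420 + (+1080) = 2500 ft.
ISA temperature at 2500 ft = 15 − 2 × (2500/1000) = 10°C.
ISA deviation = 44 − 10 = +34°C.
Density altitude = 2500 + 120 × (34) = 6580 ft.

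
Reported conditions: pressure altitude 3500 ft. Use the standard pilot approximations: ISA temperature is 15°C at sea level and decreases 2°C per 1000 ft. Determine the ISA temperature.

ISA temperature = 15 − 2 × (3500/1000) = 15 − 7 = 8°C.

8°C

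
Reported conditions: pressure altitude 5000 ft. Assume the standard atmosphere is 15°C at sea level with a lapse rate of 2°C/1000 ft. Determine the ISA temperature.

ISA temperature = 15 − 2 × (5000/1000) = 15 − 10 = 5°C.

5°C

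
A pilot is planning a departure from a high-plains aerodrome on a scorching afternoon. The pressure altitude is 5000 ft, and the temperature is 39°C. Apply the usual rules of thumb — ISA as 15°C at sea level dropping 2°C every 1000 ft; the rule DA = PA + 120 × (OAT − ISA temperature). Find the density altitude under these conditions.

9080 ft

ISA temperature at 5000 ft = 15 − 2 × (5000/1000) = 5°C.
ISA deviation = 39 − 5 = +34°C.
Density altitude = 5000 + 120 × (34) = 5000 + (+4080) = 9080 ft.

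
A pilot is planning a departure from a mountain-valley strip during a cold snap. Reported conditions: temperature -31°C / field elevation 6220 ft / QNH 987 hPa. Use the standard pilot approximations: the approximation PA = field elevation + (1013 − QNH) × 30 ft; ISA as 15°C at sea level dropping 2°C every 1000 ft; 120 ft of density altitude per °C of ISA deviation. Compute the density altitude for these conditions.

Pressure altitude = 6220 + (1013 − 987) × 30 = 6220 + (+780) = 7000 ft.
ISA temperature at 7000 ft = 15 − 2 × (7000/1000) = 1°C.
ISA deviation = -31 − 1 = -32°C.
Density altitude = 7000 + 120 × (-32) = 3160 ft.

3160 ft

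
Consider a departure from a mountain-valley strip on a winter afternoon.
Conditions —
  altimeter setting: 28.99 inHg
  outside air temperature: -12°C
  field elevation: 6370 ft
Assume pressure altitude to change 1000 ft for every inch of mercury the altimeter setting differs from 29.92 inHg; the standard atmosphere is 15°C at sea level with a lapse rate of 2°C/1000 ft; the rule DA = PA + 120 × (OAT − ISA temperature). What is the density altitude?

5812 ft

Pressure altitude = 6370 + (29.92 − 28.99) × 1000 = 6370 + (+930) = 7300 ft.
ISA temperature at 7300 ft = 15 − 2 × (7300/1000) = 0.4°C.
ISA deviation = -12 − 0.4 = -12.4°C.
Density altitude = 7300 + 120 × (-12.4) = 5812 ft.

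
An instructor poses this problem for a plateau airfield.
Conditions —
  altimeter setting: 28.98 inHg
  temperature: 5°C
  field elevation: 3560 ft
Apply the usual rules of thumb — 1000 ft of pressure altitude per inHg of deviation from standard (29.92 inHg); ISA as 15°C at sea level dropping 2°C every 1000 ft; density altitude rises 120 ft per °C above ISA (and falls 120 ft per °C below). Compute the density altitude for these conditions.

4380 ft

Pressure altitude = 3560 + (29.92 − 28.98) × 1000 = 3560 + (+940) = 4500 ft.
ISA temperature at 4500 ft = 15 − 2 × (4500/1000) = 6°C.
ISA deviation = 5 − 6 = -1°C.
Density altitude = 4500 + 120 × (-1) = 4380 ft.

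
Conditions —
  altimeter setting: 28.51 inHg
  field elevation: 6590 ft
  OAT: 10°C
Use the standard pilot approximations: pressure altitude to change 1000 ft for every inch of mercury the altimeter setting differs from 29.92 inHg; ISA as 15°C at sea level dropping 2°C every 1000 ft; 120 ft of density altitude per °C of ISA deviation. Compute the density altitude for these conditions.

Pressure altitude = 6590 + (29.92 − 28.51) × 1000 = 6590 + (+1410) = 8000 ft.
ISA temperature at 8000 ft = 15 − 2 × (8000/1000) = -1°C.
ISA deviation = 10 − (-1) = +11°C.
Density altitude = 8000 + 120 × (11) = 9320 ft.

9320 ft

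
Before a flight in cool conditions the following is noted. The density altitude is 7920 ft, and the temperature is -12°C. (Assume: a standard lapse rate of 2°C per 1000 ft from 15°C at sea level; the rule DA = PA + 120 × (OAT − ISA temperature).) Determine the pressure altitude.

DA = PA + 120 × (OAT − (15 − 2·PA/1000)) = PA + 120·OAT − 1800 + 0.24·PA = 1.24·PA + 120·OAT − 1800.
So 1.24·PA = 7920 − 120 × (-12) + 1800 = 11160.
PA = 11160 / 1.24 = 9000 ft.

9000 ft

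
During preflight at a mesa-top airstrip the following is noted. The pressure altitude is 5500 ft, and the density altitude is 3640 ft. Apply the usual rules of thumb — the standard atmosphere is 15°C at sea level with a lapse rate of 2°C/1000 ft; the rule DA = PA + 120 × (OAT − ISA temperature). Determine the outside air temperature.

-11.5°C

Density altitude − pressure altitude = 3640 − 5500 = -1860 ft.
At 120 ft/°C that is an ISA deviation of -1860/120 = -15.5°C.
ISA temperature at 5500 ft = 15 − 2 × (5500/1000) = 4°C.
OAT = ISA + deviation = 4 + (-15.5) = -11.5°C.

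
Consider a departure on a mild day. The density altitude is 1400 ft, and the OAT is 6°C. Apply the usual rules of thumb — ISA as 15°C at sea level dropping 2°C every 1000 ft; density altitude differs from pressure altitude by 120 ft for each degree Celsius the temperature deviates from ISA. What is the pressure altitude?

2000 ft

DA = PA + 120 × (OAT − (15 − 2·PA/1000)) = PA + 120·OAT − 1800 + 0.24·PA = 1.24·PA + 120·OAT − 1800.
So 1.24·PA = 1400 − 120 × 6 + 1800 = 2480.
PA = 2480 / 1.24 = 2000 ft.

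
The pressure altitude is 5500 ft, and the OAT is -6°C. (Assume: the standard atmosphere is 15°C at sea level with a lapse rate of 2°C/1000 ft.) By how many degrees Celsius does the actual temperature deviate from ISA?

ISA temperature at 5500 ft = 15 − 2 × (5500/1000) = 4°C.
Deviation = OAT − ISA = -6 − 4 = -10°C.

ISA-10°C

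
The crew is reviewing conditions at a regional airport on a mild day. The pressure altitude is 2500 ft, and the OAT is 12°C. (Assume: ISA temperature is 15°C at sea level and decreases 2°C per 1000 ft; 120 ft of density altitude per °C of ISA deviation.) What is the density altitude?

ISA temperature at 2500 ft = 15 − 2 × (2500/1000) = 10°C.
ISA deviation = 12 − 10 = +2°C.
Density altitude = 2500 + 120 × (2) = 2500 + (+240) = 2740 ft.

2740 ft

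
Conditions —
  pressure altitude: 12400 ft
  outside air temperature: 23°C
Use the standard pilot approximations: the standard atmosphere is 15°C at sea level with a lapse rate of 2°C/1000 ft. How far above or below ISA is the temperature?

ISA temperature at 12400 ft = 15 − 2 × (12400/1000) = -9.8°C.
Deviation = OAT − ISA = 23 − (-9.8) = +32.8°C.

ISA+32.8°C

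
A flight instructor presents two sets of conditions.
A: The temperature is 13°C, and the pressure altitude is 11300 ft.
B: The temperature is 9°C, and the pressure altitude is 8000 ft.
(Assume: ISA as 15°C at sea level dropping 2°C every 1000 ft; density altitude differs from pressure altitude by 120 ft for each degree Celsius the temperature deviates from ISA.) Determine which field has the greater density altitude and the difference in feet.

A by 4572 ft

A: ISA temp = -7.6°C, deviation +20.6°C, DA = 11300 + 120 × 20.6 = 13772 ft.
B: ISA temp = -1°C, deviation +10°C, DA = 8000 + 120 × 10 = 9200 ft.
A is higher by 13772 − 9200 = 4572 ft.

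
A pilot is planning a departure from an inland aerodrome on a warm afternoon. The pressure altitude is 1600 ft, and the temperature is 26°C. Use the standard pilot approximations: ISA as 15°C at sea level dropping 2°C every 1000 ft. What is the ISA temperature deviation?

ISA+14.2°C

ISA temperature at 1600 ft = 15 − 2 × (1600/1000) = 11.8°C.
Deviation = OAT − ISA = 26 − 11.8 = +14.2°C.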